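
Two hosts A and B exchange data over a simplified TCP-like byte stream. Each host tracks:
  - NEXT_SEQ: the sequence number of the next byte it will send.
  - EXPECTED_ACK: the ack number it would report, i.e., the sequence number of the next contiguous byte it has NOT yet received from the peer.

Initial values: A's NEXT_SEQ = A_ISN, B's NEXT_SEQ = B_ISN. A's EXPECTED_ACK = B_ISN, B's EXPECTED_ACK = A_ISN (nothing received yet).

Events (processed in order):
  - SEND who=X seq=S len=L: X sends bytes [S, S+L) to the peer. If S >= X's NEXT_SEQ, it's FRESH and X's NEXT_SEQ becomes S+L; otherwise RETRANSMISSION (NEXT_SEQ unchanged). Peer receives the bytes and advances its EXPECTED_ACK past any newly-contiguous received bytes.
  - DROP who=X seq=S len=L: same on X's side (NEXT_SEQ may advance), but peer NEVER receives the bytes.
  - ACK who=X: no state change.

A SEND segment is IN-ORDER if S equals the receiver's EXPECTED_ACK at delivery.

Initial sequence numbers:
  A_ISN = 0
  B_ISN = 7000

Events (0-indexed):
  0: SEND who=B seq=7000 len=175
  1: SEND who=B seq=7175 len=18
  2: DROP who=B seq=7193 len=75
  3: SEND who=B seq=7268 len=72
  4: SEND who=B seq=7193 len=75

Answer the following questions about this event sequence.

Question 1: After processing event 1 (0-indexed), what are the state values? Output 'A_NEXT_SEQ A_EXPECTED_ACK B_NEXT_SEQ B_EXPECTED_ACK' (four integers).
After event 0: A_seq=0 A_ack=7175 B_seq=7175 B_ack=0
After event 1: A_seq=0 A_ack=7193 B_seq=7193 B_ack=0

0 7193 7193 0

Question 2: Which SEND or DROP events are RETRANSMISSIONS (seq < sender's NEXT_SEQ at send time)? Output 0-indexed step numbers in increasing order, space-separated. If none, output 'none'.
Step 0: SEND seq=7000 -> fresh
Step 1: SEND seq=7175 -> fresh
Step 2: DROP seq=7193 -> fresh
Step 3: SEND seq=7268 -> fresh
Step 4: SEND seq=7193 -> retransmit

Answer: 4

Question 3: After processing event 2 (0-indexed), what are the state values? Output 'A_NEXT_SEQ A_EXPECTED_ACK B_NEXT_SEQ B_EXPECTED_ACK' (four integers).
After event 0: A_seq=0 A_ack=7175 B_seq=7175 B_ack=0
After event 1: A_seq=0 A_ack=7193 B_seq=7193 B_ack=0
After event 2: A_seq=0 A_ack=7193 B_seq=7268 B_ack=0

0 7193 7268 0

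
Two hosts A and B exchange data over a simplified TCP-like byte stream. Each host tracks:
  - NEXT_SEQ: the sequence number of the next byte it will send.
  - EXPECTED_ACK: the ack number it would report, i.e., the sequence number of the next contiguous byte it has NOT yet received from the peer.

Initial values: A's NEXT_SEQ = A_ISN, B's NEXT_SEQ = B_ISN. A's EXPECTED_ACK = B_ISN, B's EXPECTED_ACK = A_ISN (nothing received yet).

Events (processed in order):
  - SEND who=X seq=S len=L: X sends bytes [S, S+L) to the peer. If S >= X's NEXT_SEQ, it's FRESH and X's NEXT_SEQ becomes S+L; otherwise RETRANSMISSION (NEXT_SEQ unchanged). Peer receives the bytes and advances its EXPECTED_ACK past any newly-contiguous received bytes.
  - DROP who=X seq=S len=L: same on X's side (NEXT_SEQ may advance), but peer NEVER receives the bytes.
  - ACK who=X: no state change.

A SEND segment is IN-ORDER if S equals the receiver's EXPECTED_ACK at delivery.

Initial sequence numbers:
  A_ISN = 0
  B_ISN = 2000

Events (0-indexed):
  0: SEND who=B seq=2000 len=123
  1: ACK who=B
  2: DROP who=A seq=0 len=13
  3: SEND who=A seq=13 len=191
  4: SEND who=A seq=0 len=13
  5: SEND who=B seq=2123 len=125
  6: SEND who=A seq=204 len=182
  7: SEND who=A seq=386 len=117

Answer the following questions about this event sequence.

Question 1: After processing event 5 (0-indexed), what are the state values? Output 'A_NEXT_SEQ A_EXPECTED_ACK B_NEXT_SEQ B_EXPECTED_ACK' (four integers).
After event 0: A_seq=0 A_ack=2123 B_seq=2123 B_ack=0
After event 1: A_seq=0 A_ack=2123 B_seq=2123 B_ack=0
After event 2: A_seq=13 A_ack=2123 B_seq=2123 B_ack=0
After event 3: A_seq=204 A_ack=2123 B_seq=2123 B_ack=0
After event 4: A_seq=204 A_ack=2123 B_seq=2123 B_ack=204
After event 5: A_seq=204 A_ack=2248 B_seq=2248 B_ack=204

204 2248 2248 204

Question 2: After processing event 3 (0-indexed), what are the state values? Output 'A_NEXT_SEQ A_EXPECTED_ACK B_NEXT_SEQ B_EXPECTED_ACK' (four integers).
After event 0: A_seq=0 A_ack=2123 B_seq=2123 B_ack=0
After event 1: A_seq=0 A_ack=2123 B_seq=2123 B_ack=0
After event 2: A_seq=13 A_ack=2123 B_seq=2123 B_ack=0
After event 3: A_seq=204 A_ack=2123 B_seq=2123 B_ack=0

204 2123 2123 0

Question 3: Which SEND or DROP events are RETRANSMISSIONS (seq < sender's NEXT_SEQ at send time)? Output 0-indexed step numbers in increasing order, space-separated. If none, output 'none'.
Step 0: SEND seq=2000 -> fresh
Step 2: DROP seq=0 -> fresh
Step 3: SEND seq=13 -> fresh
Step 4: SEND seq=0 -> retransmit
Step 5: SEND seq=2123 -> fresh
Step 6: SEND seq=204 -> fresh
Step 7: SEND seq=386 -> fresh

Answer: 4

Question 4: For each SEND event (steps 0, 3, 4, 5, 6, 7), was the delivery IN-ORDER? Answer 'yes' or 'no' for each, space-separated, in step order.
Step 0: SEND seq=2000 -> in-order
Step 3: SEND seq=13 -> out-of-order
Step 4: SEND seq=0 -> in-order
Step 5: SEND seq=2123 -> in-order
Step 6: SEND seq=204 -> in-order
Step 7: SEND seq=386 -> in-order

Answer: yes no yes yes yes yes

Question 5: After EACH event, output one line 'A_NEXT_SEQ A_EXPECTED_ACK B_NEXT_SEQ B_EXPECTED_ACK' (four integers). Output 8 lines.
0 2123 2123 0
0 2123 2123 0
13 2123 2123 0
204 2123 2123 0
204 2123 2123 204
204 2248 2248 204
386 2248 2248 386
503 2248 2248 503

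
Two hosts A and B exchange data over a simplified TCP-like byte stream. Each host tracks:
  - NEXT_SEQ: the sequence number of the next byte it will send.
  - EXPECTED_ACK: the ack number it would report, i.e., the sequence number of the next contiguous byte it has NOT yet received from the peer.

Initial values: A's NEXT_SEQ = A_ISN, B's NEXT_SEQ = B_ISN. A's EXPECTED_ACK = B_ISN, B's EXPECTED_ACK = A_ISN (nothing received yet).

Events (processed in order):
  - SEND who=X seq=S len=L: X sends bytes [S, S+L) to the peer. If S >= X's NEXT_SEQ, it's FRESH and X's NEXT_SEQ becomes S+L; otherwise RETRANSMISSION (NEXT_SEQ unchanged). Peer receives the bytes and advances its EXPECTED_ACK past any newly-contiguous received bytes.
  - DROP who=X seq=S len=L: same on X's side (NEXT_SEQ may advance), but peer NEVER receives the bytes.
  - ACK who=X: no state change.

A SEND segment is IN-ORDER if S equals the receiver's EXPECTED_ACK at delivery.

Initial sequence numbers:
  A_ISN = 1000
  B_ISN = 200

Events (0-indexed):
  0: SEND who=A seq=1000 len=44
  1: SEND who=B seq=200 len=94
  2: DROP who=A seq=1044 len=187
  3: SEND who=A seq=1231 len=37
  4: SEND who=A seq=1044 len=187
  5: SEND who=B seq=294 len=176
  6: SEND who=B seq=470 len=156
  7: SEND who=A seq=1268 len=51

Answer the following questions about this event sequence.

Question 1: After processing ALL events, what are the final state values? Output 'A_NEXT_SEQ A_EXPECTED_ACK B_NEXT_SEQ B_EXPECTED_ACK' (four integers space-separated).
After event 0: A_seq=1044 A_ack=200 B_seq=200 B_ack=1044
After event 1: A_seq=1044 A_ack=294 B_seq=294 B_ack=1044
After event 2: A_seq=1231 A_ack=294 B_seq=294 B_ack=1044
After event 3: A_seq=1268 A_ack=294 B_seq=294 B_ack=1044
After event 4: A_seq=1268 A_ack=294 B_seq=294 B_ack=1268
After event 5: A_seq=1268 A_ack=470 B_seq=470 B_ack=1268
After event 6: A_seq=1268 A_ack=626 B_seq=626 B_ack=1268
After event 7: A_seq=1319 A_ack=626 B_seq=626 B_ack=1319

Answer: 1319 626 626 1319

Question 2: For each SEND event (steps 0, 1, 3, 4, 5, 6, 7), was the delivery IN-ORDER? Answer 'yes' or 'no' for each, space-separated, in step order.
Answer: yes yes no yes yes yes yes

Derivation:
Step 0: SEND seq=1000 -> in-order
Step 1: SEND seq=200 -> in-order
Step 3: SEND seq=1231 -> out-of-order
Step 4: SEND seq=1044 -> in-order
Step 5: SEND seq=294 -> in-order
Step 6: SEND seq=470 -> in-order
Step 7: SEND seq=1268 -> in-order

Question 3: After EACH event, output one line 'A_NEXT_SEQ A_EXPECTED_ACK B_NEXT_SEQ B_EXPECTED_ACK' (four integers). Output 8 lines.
1044 200 200 1044
1044 294 294 1044
1231 294 294 1044
1268 294 294 1044
1268 294 294 1268
1268 470 470 1268
1268 626 626 1268
1319 626 626 1319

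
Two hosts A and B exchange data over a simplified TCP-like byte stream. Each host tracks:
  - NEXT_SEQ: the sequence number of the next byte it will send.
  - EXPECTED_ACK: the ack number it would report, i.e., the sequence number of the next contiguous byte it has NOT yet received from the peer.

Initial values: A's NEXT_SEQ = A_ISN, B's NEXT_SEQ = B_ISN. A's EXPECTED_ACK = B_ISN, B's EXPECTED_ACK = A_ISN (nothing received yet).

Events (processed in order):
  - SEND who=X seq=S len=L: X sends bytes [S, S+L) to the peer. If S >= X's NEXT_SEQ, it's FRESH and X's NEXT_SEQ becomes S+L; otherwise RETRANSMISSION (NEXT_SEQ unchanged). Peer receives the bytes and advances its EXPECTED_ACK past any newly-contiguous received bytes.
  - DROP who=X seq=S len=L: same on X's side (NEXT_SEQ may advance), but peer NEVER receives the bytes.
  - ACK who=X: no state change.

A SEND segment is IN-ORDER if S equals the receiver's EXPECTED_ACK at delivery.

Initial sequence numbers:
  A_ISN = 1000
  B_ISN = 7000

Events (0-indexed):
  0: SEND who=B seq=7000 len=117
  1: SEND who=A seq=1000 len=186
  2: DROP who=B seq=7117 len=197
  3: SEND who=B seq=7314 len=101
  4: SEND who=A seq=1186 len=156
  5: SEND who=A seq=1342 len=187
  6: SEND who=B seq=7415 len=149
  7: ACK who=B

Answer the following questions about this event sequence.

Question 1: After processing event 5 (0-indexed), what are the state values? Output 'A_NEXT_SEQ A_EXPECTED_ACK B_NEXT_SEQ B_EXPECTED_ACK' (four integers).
After event 0: A_seq=1000 A_ack=7117 B_seq=7117 B_ack=1000
After event 1: A_seq=1186 A_ack=7117 B_seq=7117 B_ack=1186
After event 2: A_seq=1186 A_ack=7117 B_seq=7314 B_ack=1186
After event 3: A_seq=1186 A_ack=7117 B_seq=7415 B_ack=1186
After event 4: A_seq=1342 A_ack=7117 B_seq=7415 B_ack=1342
After event 5: A_seq=1529 A_ack=7117 B_seq=7415 B_ack=1529

1529 7117 7415 1529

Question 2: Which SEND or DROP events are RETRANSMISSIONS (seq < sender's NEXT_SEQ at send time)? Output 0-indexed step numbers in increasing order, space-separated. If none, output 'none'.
Answer: none

Derivation:
Step 0: SEND seq=7000 -> fresh
Step 1: SEND seq=1000 -> fresh
Step 2: DROP seq=7117 -> fresh
Step 3: SEND seq=7314 -> fresh
Step 4: SEND seq=1186 -> fresh
Step 5: SEND seq=1342 -> fresh
Step 6: SEND seq=7415 -> fresh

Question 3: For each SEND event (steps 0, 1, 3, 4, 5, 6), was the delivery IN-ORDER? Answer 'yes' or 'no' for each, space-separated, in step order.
Step 0: SEND seq=7000 -> in-order
Step 1: SEND seq=1000 -> in-order
Step 3: SEND seq=7314 -> out-of-order
Step 4: SEND seq=1186 -> in-order
Step 5: SEND seq=1342 -> in-order
Step 6: SEND seq=7415 -> out-of-order

Answer: yes yes no yes yes no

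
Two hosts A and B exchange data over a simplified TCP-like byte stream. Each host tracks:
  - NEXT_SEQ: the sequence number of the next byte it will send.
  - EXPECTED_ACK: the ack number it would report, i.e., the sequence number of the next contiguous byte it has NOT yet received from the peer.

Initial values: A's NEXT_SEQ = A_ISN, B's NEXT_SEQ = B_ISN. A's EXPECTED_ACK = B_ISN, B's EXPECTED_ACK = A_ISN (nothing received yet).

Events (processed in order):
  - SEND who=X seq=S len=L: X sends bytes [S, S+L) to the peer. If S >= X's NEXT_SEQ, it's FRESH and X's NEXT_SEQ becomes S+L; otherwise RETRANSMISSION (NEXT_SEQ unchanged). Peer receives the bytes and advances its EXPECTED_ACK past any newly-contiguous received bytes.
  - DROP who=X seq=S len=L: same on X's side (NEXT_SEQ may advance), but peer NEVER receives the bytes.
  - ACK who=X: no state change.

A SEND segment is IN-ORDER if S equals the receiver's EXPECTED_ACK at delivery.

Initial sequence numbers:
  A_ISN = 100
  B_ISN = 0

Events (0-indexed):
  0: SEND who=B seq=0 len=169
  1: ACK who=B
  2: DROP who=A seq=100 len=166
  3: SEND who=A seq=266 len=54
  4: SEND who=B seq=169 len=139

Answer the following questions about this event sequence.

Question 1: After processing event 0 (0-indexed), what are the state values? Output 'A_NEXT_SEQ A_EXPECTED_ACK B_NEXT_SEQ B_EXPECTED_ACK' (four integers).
After event 0: A_seq=100 A_ack=169 B_seq=169 B_ack=100

100 169 169 100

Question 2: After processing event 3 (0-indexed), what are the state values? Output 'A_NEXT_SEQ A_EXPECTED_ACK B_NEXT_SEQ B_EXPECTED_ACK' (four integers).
After event 0: A_seq=100 A_ack=169 B_seq=169 B_ack=100
After event 1: A_seq=100 A_ack=169 B_seq=169 B_ack=100
After event 2: A_seq=266 A_ack=169 B_seq=169 B_ack=100
After event 3: A_seq=320 A_ack=169 B_seq=169 B_ack=100

320 169 169 100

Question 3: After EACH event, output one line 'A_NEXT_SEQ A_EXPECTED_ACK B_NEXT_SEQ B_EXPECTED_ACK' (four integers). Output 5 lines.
100 169 169 100
100 169 169 100
266 169 169 100
320 169 169 100
320 308 308 100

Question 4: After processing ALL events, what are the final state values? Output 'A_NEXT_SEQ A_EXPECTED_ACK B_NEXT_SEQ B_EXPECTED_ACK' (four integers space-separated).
After event 0: A_seq=100 A_ack=169 B_seq=169 B_ack=100
After event 1: A_seq=100 A_ack=169 B_seq=169 B_ack=100
After event 2: A_seq=266 A_ack=169 B_seq=169 B_ack=100
After event 3: A_seq=320 A_ack=169 B_seq=169 B_ack=100
After event 4: A_seq=320 A_ack=308 B_seq=308 B_ack=100

Answer: 320 308 308 100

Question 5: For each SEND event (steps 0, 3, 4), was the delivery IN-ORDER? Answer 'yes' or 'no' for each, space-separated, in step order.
Answer: yes no yes

Derivation:
Step 0: SEND seq=0 -> in-order
Step 3: SEND seq=266 -> out-of-order
Step 4: SEND seq=169 -> in-order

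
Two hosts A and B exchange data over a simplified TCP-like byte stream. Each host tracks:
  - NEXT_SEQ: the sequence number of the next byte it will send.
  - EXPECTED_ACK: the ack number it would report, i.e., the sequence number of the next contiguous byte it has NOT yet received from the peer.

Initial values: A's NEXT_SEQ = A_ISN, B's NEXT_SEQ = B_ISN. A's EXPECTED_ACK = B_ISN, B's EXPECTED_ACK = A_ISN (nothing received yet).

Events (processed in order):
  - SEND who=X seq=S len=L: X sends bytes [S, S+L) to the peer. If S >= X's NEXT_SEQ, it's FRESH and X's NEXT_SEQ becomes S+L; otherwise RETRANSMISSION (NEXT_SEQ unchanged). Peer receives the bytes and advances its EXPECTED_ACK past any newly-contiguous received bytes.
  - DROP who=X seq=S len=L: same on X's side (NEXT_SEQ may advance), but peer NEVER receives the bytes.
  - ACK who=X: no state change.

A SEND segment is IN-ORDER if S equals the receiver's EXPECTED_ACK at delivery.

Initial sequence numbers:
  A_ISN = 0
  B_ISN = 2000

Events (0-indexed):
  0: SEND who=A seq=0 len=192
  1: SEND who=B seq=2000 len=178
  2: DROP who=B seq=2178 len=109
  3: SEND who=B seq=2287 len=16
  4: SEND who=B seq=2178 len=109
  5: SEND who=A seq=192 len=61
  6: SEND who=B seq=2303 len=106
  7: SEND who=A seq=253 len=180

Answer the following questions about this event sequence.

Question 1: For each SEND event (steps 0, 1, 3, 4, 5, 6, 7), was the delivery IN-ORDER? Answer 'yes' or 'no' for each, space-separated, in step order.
Answer: yes yes no yes yes yes yes

Derivation:
Step 0: SEND seq=0 -> in-order
Step 1: SEND seq=2000 -> in-order
Step 3: SEND seq=2287 -> out-of-order
Step 4: SEND seq=2178 -> in-order
Step 5: SEND seq=192 -> in-order
Step 6: SEND seq=2303 -> in-order
Step 7: SEND seq=253 -> in-order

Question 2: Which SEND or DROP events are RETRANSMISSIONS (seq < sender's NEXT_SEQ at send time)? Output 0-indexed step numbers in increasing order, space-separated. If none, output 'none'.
Answer: 4

Derivation:
Step 0: SEND seq=0 -> fresh
Step 1: SEND seq=2000 -> fresh
Step 2: DROP seq=2178 -> fresh
Step 3: SEND seq=2287 -> fresh
Step 4: SEND seq=2178 -> retransmit
Step 5: SEND seq=192 -> fresh
Step 6: SEND seq=2303 -> fresh
Step 7: SEND seq=253 -> fresh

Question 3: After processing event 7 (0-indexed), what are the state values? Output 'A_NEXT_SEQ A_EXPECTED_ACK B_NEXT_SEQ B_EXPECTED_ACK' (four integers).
After event 0: A_seq=192 A_ack=2000 B_seq=2000 B_ack=192
After event 1: A_seq=192 A_ack=2178 B_seq=2178 B_ack=192
After event 2: A_seq=192 A_ack=2178 B_seq=2287 B_ack=192
After event 3: A_seq=192 A_ack=2178 B_seq=2303 B_ack=192
After event 4: A_seq=192 A_ack=2303 B_seq=2303 B_ack=192
After event 5: A_seq=253 A_ack=2303 B_seq=2303 B_ack=253
After event 6: A_seq=253 A_ack=2409 B_seq=2409 B_ack=253
After event 7: A_seq=433 A_ack=2409 B_seq=2409 B_ack=433

433 2409 2409 433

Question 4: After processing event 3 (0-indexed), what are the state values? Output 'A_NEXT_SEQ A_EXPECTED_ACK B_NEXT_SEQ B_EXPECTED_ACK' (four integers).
After event 0: A_seq=192 A_ack=2000 B_seq=2000 B_ack=192
After event 1: A_seq=192 A_ack=2178 B_seq=2178 B_ack=192
After event 2: A_seq=192 A_ack=2178 B_seq=2287 B_ack=192
After event 3: A_seq=192 A_ack=2178 B_seq=2303 B_ack=192

192 2178 2303 192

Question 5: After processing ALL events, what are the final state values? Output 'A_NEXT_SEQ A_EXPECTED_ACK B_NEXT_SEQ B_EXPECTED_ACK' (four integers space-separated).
After event 0: A_seq=192 A_ack=2000 B_seq=2000 B_ack=192
After event 1: A_seq=192 A_ack=2178 B_seq=2178 B_ack=192
After event 2: A_seq=192 A_ack=2178 B_seq=2287 B_ack=192
After event 3: A_seq=192 A_ack=2178 B_seq=2303 B_ack=192
After event 4: A_seq=192 A_ack=2303 B_seq=2303 B_ack=192
After event 5: A_seq=253 A_ack=2303 B_seq=2303 B_ack=253
After event 6: A_seq=253 A_ack=2409 B_seq=2409 B_ack=253
After event 7: A_seq=433 A_ack=2409 B_seq=2409 B_ack=433

Answer: 433 2409 2409 433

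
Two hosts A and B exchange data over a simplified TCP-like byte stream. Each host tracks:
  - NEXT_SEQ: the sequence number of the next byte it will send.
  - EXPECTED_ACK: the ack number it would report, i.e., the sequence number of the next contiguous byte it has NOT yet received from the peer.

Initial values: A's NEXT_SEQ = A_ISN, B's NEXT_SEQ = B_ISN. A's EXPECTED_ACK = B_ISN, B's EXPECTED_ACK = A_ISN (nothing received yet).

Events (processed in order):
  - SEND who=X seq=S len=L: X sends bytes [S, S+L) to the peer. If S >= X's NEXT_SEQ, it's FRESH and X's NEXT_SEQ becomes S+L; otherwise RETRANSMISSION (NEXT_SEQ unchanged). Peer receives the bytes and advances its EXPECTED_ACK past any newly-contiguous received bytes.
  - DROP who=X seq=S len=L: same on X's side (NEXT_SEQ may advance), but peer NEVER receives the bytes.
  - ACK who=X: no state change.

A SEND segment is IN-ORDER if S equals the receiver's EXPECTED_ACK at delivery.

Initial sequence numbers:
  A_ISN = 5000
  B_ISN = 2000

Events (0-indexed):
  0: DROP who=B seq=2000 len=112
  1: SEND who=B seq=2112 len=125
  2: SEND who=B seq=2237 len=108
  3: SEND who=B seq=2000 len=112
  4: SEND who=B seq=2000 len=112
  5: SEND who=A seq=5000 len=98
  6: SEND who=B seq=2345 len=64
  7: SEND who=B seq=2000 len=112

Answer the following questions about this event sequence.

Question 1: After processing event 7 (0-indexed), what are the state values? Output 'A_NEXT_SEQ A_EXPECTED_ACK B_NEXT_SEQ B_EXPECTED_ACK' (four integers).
After event 0: A_seq=5000 A_ack=2000 B_seq=2112 B_ack=5000
After event 1: A_seq=5000 A_ack=2000 B_seq=2237 B_ack=5000
After event 2: A_seq=5000 A_ack=2000 B_seq=2345 B_ack=5000
After event 3: A_seq=5000 A_ack=2345 B_seq=2345 B_ack=5000
After event 4: A_seq=5000 A_ack=2345 B_seq=2345 B_ack=5000
After event 5: A_seq=5098 A_ack=2345 B_seq=2345 B_ack=5098
After event 6: A_seq=5098 A_ack=2409 B_seq=2409 B_ack=5098
After event 7: A_seq=5098 A_ack=2409 B_seq=2409 B_ack=5098

5098 2409 2409 5098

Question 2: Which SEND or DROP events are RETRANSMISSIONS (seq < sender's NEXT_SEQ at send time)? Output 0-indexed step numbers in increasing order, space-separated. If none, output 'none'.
Answer: 3 4 7

Derivation:
Step 0: DROP seq=2000 -> fresh
Step 1: SEND seq=2112 -> fresh
Step 2: SEND seq=2237 -> fresh
Step 3: SEND seq=2000 -> retransmit
Step 4: SEND seq=2000 -> retransmit
Step 5: SEND seq=5000 -> fresh
Step 6: SEND seq=2345 -> fresh
Step 7: SEND seq=2000 -> retransmit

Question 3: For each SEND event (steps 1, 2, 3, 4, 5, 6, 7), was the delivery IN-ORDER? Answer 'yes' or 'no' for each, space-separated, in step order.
Answer: no no yes no yes yes no

Derivation:
Step 1: SEND seq=2112 -> out-of-order
Step 2: SEND seq=2237 -> out-of-order
Step 3: SEND seq=2000 -> in-order
Step 4: SEND seq=2000 -> out-of-order
Step 5: SEND seq=5000 -> in-order
Step 6: SEND seq=2345 -> in-order
Step 7: SEND seq=2000 -> out-of-order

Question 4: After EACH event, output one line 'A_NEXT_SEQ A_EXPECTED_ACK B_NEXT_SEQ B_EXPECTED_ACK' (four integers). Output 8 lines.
5000 2000 2112 5000
5000 2000 2237 5000
5000 2000 2345 5000
5000 2345 2345 5000
5000 2345 2345 5000
5098 2345 2345 5098
5098 2409 2409 5098
5098 2409 2409 5098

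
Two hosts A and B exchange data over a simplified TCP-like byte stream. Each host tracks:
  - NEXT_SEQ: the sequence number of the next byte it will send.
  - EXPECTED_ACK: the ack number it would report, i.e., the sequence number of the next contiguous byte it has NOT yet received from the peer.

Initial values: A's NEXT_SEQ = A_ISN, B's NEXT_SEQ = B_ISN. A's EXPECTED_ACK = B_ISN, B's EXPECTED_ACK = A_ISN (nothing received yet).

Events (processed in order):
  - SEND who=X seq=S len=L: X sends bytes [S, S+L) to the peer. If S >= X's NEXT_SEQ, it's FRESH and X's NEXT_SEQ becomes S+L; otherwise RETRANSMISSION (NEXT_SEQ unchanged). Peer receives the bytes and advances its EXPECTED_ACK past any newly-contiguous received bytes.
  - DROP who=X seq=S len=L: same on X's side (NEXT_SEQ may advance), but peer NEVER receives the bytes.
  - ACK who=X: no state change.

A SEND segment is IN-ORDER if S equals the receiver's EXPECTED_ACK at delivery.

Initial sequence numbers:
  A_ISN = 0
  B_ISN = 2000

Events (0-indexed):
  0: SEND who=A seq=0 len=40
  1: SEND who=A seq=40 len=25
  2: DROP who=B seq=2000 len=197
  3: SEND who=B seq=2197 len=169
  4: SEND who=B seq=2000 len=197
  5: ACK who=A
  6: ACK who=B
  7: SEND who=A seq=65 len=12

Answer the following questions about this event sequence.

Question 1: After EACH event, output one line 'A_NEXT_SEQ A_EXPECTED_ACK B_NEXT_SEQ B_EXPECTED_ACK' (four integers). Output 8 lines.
40 2000 2000 40
65 2000 2000 65
65 2000 2197 65
65 2000 2366 65
65 2366 2366 65
65 2366 2366 65
65 2366 2366 65
77 2366 2366 77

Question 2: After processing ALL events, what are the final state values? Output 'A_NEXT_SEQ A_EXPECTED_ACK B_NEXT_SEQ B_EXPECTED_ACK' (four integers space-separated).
After event 0: A_seq=40 A_ack=2000 B_seq=2000 B_ack=40
After event 1: A_seq=65 A_ack=2000 B_seq=2000 B_ack=65
After event 2: A_seq=65 A_ack=2000 B_seq=2197 B_ack=65
After event 3: A_seq=65 A_ack=2000 B_seq=2366 B_ack=65
After event 4: A_seq=65 A_ack=2366 B_seq=2366 B_ack=65
After event 5: A_seq=65 A_ack=2366 B_seq=2366 B_ack=65
After event 6: A_seq=65 A_ack=2366 B_seq=2366 B_ack=65
After event 7: A_seq=77 A_ack=2366 B_seq=2366 B_ack=77

Answer: 77 2366 2366 77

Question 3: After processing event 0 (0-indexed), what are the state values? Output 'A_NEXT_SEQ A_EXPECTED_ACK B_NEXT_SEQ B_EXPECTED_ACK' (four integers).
After event 0: A_seq=40 A_ack=2000 B_seq=2000 B_ack=40

40 2000 2000 40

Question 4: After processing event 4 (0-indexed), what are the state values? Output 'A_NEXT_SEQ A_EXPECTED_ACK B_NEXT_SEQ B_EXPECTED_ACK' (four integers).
After event 0: A_seq=40 A_ack=2000 B_seq=2000 B_ack=40
After event 1: A_seq=65 A_ack=2000 B_seq=2000 B_ack=65
After event 2: A_seq=65 A_ack=2000 B_seq=2197 B_ack=65
After event 3: A_seq=65 A_ack=2000 B_seq=2366 B_ack=65
After event 4: A_seq=65 A_ack=2366 B_seq=2366 B_ack=65

65 2366 2366 65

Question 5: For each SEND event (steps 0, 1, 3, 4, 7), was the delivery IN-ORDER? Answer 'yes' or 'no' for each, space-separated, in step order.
Answer: yes yes no yes yes

Derivation:
Step 0: SEND seq=0 -> in-order
Step 1: SEND seq=40 -> in-order
Step 3: SEND seq=2197 -> out-of-order
Step 4: SEND seq=2000 -> in-order
Step 7: SEND seq=65 -> in-order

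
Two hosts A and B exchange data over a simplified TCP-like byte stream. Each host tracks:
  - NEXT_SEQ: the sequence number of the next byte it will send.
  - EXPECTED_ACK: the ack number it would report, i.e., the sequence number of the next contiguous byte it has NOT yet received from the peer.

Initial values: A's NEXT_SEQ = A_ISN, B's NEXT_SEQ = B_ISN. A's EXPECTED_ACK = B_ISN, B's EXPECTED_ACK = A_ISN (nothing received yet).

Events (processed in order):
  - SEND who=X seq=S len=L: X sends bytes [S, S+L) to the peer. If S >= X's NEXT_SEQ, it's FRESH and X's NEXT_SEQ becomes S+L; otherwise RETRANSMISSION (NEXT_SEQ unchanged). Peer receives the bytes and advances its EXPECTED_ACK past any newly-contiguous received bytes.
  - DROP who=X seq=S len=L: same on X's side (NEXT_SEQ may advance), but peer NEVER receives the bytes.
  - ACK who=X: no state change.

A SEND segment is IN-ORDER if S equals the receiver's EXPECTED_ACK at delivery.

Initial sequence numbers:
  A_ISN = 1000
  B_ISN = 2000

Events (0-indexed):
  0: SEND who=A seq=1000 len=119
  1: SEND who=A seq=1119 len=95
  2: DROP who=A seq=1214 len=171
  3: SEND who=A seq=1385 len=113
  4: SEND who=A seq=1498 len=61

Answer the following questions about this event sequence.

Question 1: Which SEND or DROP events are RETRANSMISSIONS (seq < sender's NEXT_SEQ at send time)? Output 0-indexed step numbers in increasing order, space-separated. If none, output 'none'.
Step 0: SEND seq=1000 -> fresh
Step 1: SEND seq=1119 -> fresh
Step 2: DROP seq=1214 -> fresh
Step 3: SEND seq=1385 -> fresh
Step 4: SEND seq=1498 -> fresh

Answer: none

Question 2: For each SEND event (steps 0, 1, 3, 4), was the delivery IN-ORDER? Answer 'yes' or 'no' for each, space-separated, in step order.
Answer: yes yes no no

Derivation:
Step 0: SEND seq=1000 -> in-order
Step 1: SEND seq=1119 -> in-order
Step 3: SEND seq=1385 -> out-of-order
Step 4: SEND seq=1498 -> out-of-order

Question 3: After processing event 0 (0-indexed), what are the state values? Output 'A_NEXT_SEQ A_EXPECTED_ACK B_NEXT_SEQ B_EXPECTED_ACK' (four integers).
After event 0: A_seq=1119 A_ack=2000 B_seq=2000 B_ack=1119

1119 2000 2000 1119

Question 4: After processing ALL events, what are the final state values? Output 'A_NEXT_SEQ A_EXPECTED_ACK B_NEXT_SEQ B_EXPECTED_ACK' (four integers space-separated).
Answer: 1559 2000 2000 1214

Derivation:
After event 0: A_seq=1119 A_ack=2000 B_seq=2000 B_ack=1119
After event 1: A_seq=1214 A_ack=2000 B_seq=2000 B_ack=1214
After event 2: A_seq=1385 A_ack=2000 B_seq=2000 B_ack=1214
After event 3: A_seq=1498 A_ack=2000 B_seq=2000 B_ack=1214
After event 4: A_seq=1559 A_ack=2000 B_seq=2000 B_ack=1214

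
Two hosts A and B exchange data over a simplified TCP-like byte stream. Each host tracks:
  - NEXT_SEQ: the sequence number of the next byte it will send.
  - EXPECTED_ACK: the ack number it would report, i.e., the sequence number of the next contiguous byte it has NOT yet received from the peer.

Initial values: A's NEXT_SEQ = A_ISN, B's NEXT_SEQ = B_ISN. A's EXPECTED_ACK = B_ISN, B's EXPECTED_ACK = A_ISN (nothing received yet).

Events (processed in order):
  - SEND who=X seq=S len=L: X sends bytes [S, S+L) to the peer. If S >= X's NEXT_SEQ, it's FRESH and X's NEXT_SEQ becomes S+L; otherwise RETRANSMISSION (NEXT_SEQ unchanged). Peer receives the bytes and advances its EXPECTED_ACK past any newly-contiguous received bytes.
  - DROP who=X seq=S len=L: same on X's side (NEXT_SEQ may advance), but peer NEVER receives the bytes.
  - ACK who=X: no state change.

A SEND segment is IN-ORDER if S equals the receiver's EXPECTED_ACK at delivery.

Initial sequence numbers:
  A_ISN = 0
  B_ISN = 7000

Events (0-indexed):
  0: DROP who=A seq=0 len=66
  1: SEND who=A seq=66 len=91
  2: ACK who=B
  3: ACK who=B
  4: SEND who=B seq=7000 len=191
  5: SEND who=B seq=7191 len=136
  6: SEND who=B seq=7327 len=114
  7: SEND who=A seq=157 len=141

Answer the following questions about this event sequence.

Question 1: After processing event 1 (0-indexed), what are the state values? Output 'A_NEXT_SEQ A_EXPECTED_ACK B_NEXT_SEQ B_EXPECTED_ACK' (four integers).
After event 0: A_seq=66 A_ack=7000 B_seq=7000 B_ack=0
After event 1: A_seq=157 A_ack=7000 B_seq=7000 B_ack=0

157 7000 7000 0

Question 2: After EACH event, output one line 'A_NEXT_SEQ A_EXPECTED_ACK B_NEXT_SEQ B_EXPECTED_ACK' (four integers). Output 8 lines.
66 7000 7000 0
157 7000 7000 0
157 7000 7000 0
157 7000 7000 0
157 7191 7191 0
157 7327 7327 0
157 7441 7441 0
298 7441 7441 0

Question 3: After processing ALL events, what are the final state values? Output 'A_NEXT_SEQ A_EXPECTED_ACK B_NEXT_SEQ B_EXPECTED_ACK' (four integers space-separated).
Answer: 298 7441 7441 0

Derivation:
After event 0: A_seq=66 A_ack=7000 B_seq=7000 B_ack=0
After event 1: A_seq=157 A_ack=7000 B_seq=7000 B_ack=0
After event 2: A_seq=157 A_ack=7000 B_seq=7000 B_ack=0
After event 3: A_seq=157 A_ack=7000 B_seq=7000 B_ack=0
After event 4: A_seq=157 A_ack=7191 B_seq=7191 B_ack=0
After event 5: A_seq=157 A_ack=7327 B_seq=7327 B_ack=0
After event 6: A_seq=157 A_ack=7441 B_seq=7441 B_ack=0
After event 7: A_seq=298 A_ack=7441 B_seq=7441 B_ack=0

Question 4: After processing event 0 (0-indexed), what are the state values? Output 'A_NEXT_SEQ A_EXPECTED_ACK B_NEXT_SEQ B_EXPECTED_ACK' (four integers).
After event 0: A_seq=66 A_ack=7000 B_seq=7000 B_ack=0

66 7000 7000 0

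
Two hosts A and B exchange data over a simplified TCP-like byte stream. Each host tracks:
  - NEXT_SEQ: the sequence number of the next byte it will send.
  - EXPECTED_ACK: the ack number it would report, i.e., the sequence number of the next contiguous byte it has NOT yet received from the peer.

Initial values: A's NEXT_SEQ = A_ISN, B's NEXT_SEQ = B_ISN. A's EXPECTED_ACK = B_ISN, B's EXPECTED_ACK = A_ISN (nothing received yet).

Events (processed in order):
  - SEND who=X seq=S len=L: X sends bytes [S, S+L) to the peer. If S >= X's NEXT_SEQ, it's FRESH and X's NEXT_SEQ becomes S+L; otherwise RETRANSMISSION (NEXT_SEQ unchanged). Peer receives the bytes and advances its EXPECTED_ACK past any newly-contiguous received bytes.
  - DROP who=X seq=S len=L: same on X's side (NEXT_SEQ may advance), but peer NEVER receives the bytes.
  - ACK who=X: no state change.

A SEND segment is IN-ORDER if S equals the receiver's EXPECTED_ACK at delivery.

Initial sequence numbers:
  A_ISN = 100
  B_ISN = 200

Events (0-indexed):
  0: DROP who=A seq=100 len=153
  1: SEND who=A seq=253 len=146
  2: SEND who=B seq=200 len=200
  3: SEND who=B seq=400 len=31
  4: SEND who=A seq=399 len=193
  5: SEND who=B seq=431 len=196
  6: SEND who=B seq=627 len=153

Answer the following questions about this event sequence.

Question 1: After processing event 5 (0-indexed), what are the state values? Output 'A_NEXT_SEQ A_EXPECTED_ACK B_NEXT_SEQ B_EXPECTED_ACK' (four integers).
After event 0: A_seq=253 A_ack=200 B_seq=200 B_ack=100
After event 1: A_seq=399 A_ack=200 B_seq=200 B_ack=100
After event 2: A_seq=399 A_ack=400 B_seq=400 B_ack=100
After event 3: A_seq=399 A_ack=431 B_seq=431 B_ack=100
After event 4: A_seq=592 A_ack=431 B_seq=431 B_ack=100
After event 5: A_seq=592 A_ack=627 B_seq=627 B_ack=100

592 627 627 100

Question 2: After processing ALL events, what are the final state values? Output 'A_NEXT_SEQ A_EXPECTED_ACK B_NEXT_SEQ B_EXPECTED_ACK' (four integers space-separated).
Answer: 592 780 780 100

Derivation:
After event 0: A_seq=253 A_ack=200 B_seq=200 B_ack=100
After event 1: A_seq=399 A_ack=200 B_seq=200 B_ack=100
After event 2: A_seq=399 A_ack=400 B_seq=400 B_ack=100
After event 3: A_seq=399 A_ack=431 B_seq=431 B_ack=100
After event 4: A_seq=592 A_ack=431 B_seq=431 B_ack=100
After event 5: A_seq=592 A_ack=627 B_seq=627 B_ack=100
After event 6: A_seq=592 A_ack=780 B_seq=780 B_ack=100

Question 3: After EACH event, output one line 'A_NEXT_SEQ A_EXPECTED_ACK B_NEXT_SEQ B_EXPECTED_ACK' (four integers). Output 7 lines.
253 200 200 100
399 200 200 100
399 400 400 100
399 431 431 100
592 431 431 100
592 627 627 100
592 780 780 100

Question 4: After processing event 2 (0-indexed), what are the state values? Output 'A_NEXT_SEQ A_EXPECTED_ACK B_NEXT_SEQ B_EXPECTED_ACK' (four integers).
After event 0: A_seq=253 A_ack=200 B_seq=200 B_ack=100
After event 1: A_seq=399 A_ack=200 B_seq=200 B_ack=100
After event 2: A_seq=399 A_ack=400 B_seq=400 B_ack=100

399 400 400 100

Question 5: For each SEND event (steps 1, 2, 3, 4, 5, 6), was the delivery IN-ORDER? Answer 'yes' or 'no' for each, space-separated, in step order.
Step 1: SEND seq=253 -> out-of-order
Step 2: SEND seq=200 -> in-order
Step 3: SEND seq=400 -> in-order
Step 4: SEND seq=399 -> out-of-order
Step 5: SEND seq=431 -> in-order
Step 6: SEND seq=627 -> in-order

Answer: no yes yes no yes yes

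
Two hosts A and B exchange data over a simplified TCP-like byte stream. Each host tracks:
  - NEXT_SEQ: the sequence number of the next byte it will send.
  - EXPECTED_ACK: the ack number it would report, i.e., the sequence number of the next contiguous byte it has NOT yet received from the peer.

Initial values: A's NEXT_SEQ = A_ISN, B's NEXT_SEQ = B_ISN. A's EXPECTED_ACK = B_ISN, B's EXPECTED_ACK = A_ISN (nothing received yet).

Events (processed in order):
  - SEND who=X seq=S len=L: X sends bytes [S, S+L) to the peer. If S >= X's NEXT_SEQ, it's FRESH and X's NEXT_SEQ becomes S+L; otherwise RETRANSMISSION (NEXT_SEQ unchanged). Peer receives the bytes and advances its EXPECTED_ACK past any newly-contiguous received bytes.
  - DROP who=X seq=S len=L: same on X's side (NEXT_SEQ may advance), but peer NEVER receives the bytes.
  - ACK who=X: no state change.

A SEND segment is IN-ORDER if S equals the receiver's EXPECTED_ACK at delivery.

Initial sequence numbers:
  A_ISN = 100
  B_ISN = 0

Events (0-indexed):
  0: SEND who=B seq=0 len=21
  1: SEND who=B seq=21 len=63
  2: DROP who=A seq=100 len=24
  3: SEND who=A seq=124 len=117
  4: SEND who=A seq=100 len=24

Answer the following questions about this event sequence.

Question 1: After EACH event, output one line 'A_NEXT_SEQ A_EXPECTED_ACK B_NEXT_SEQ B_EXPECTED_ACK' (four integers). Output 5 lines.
100 21 21 100
100 84 84 100
124 84 84 100
241 84 84 100
241 84 84 241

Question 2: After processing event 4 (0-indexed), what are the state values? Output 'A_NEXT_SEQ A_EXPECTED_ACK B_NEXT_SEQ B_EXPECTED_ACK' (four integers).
After event 0: A_seq=100 A_ack=21 B_seq=21 B_ack=100
After event 1: A_seq=100 A_ack=84 B_seq=84 B_ack=100
After event 2: A_seq=124 A_ack=84 B_seq=84 B_ack=100
After event 3: A_seq=241 A_ack=84 B_seq=84 B_ack=100
After event 4: A_seq=241 A_ack=84 B_seq=84 B_ack=241

241 84 84 241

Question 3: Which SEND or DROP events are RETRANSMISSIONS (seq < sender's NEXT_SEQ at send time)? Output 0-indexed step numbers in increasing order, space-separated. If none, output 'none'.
Answer: 4

Derivation:
Step 0: SEND seq=0 -> fresh
Step 1: SEND seq=21 -> fresh
Step 2: DROP seq=100 -> fresh
Step 3: SEND seq=124 -> fresh
Step 4: SEND seq=100 -> retransmit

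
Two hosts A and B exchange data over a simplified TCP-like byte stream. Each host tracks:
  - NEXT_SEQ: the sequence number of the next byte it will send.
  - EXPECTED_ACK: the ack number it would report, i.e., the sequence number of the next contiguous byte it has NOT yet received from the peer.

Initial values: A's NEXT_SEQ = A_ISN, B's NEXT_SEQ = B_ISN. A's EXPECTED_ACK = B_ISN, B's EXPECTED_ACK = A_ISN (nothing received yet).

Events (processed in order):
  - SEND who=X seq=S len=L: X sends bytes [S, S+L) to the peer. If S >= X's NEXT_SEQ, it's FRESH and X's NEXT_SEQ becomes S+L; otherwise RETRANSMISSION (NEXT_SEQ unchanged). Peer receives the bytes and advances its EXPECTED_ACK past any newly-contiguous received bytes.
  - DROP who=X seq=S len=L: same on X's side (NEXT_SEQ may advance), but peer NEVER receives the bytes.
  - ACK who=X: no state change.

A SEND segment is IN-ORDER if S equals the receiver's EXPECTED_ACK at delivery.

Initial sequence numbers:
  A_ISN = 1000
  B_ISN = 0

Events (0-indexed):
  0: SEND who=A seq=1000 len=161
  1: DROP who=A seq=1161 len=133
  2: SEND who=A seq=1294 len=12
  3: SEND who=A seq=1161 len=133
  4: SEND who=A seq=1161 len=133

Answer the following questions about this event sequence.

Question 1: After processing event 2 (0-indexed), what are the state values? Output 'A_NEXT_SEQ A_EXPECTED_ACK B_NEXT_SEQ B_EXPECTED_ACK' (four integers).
After event 0: A_seq=1161 A_ack=0 B_seq=0 B_ack=1161
After event 1: A_seq=1294 A_ack=0 B_seq=0 B_ack=1161
After event 2: A_seq=1306 A_ack=0 B_seq=0 B_ack=1161

1306 0 0 1161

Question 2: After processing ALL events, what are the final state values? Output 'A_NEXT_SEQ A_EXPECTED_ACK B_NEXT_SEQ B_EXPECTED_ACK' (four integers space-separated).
Answer: 1306 0 0 1306

Derivation:
After event 0: A_seq=1161 A_ack=0 B_seq=0 B_ack=1161
After event 1: A_seq=1294 A_ack=0 B_seq=0 B_ack=1161
After event 2: A_seq=1306 A_ack=0 B_seq=0 B_ack=1161
After event 3: A_seq=1306 A_ack=0 B_seq=0 B_ack=1306
After event 4: A_seq=1306 A_ack=0 B_seq=0 B_ack=1306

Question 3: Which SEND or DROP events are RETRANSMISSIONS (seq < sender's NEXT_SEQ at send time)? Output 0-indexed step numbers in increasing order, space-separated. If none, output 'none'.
Step 0: SEND seq=1000 -> fresh
Step 1: DROP seq=1161 -> fresh
Step 2: SEND seq=1294 -> fresh
Step 3: SEND seq=1161 -> retransmit
Step 4: SEND seq=1161 -> retransmit

Answer: 3 4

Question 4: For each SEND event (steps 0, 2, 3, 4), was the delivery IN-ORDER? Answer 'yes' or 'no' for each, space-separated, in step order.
Answer: yes no yes no

Derivation:
Step 0: SEND seq=1000 -> in-order
Step 2: SEND seq=1294 -> out-of-order
Step 3: SEND seq=1161 -> in-order
Step 4: SEND seq=1161 -> out-of-order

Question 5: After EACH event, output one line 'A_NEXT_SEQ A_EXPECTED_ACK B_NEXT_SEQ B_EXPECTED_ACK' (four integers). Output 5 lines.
1161 0 0 1161
1294 0 0 1161
1306 0 0 1161
1306 0 0 1306
1306 0 0 1306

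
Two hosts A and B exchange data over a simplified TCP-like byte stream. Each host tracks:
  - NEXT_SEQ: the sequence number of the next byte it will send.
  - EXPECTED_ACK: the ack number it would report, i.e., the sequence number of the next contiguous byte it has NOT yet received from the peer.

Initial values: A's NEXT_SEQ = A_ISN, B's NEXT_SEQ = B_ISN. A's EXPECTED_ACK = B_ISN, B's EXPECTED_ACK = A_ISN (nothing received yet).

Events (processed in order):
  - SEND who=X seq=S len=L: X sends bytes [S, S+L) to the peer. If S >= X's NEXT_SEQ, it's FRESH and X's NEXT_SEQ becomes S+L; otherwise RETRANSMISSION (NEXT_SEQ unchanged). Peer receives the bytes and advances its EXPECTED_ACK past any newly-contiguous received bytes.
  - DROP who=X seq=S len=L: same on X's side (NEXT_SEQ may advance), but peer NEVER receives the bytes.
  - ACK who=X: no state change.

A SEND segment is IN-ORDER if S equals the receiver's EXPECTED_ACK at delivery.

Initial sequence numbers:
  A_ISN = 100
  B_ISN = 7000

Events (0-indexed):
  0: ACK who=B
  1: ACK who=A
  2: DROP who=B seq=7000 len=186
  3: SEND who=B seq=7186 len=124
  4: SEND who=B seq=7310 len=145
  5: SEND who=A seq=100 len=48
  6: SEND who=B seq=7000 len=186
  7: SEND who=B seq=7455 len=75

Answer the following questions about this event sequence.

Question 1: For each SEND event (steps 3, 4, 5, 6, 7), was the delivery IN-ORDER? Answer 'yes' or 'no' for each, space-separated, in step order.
Answer: no no yes yes yes

Derivation:
Step 3: SEND seq=7186 -> out-of-order
Step 4: SEND seq=7310 -> out-of-order
Step 5: SEND seq=100 -> in-order
Step 6: SEND seq=7000 -> in-order
Step 7: SEND seq=7455 -> in-order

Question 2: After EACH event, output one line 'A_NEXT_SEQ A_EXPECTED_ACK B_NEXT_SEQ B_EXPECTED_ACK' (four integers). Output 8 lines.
100 7000 7000 100
100 7000 7000 100
100 7000 7186 100
100 7000 7310 100
100 7000 7455 100
148 7000 7455 148
148 7455 7455 148
148 7530 7530 148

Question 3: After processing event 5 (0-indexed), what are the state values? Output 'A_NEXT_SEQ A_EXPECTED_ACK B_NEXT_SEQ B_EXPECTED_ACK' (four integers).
After event 0: A_seq=100 A_ack=7000 B_seq=7000 B_ack=100
After event 1: A_seq=100 A_ack=7000 B_seq=7000 B_ack=100
After event 2: A_seq=100 A_ack=7000 B_seq=7186 B_ack=100
After event 3: A_seq=100 A_ack=7000 B_seq=7310 B_ack=100
After event 4: A_seq=100 A_ack=7000 B_seq=7455 B_ack=100
After event 5: A_seq=148 A_ack=7000 B_seq=7455 B_ack=148

148 7000 7455 148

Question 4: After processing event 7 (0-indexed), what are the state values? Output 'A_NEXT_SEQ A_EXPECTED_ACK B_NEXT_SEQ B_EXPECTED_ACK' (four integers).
After event 0: A_seq=100 A_ack=7000 B_seq=7000 B_ack=100
After event 1: A_seq=100 A_ack=7000 B_seq=7000 B_ack=100
After event 2: A_seq=100 A_ack=7000 B_seq=7186 B_ack=100
After event 3: A_seq=100 A_ack=7000 B_seq=7310 B_ack=100
After event 4: A_seq=100 A_ack=7000 B_seq=7455 B_ack=100
After event 5: A_seq=148 A_ack=7000 B_seq=7455 B_ack=148
After event 6: A_seq=148 A_ack=7455 B_seq=7455 B_ack=148
After event 7: A_seq=148 A_ack=7530 B_seq=7530 B_ack=148

148 7530 7530 148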